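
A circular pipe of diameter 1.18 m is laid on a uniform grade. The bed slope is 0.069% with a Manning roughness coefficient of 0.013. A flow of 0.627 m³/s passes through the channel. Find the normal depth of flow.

y_n = 0.686 m

Manning's equation rearranged: A R^(2/3) = nQ / (1·√S) = 0.013 × 0.627 / (√0.00069) = 0.3103.
Try y = 0.798 m: A R^(2/3) = 0.3875 — too large.
Try y = 0.562 m: A R^(2/3) = 0.2229 — too small.
Try y = 0.686 m: A R^(2/3) = 0.3101 — ≈ 0.3103.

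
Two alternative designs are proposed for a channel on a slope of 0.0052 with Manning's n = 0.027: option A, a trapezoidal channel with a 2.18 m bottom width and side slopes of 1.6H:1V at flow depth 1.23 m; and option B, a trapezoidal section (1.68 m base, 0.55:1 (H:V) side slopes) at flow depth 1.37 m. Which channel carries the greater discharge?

Channel A: With bottom width b = 2.18 m and side slope z = 1.6: A = (b + zy)y = (2.18 + 1.6×1.23)×1.23 = 5.102 m²; P = b + 2y√(1+z²) = 2.18 + 2×1.23×1.887 = 6.822 m. Hydraulic radius R = A/P = 5.102/6.822 = 0.7479 m. Q_A = (1/0.027)·5.102·0.7479^(2/3)·√0.0052 = 11.23 m³/s.
Channel B: With bottom width b = 1.68 m and side slope z = 0.55: A = (b + zy)y = (1.68 + 0.55×1.37)×1.37 = 3.334 m²; P = b + 2y√(1+z²) = 1.68 + 2×1.37×1.141 = 4.807 m. Hydraulic radius R = A/P = 3.334/4.807 = 0.6935 m. Q_B = (1/0.027)·3.334·0.6935^(2/3)·√0.0052 = 6.976 m³/s.
Q_A = 11.23 m³/s vs Q_B = 6.976 m³/s, so channel A carries more.

channel A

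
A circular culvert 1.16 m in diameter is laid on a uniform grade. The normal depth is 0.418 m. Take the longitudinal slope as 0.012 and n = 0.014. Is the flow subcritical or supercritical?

For a circular section of diameter D = 1.16 m at depth y = 0.418 m, the central angle is θ = 2 arccos(1 − 2y/D) = 2.575 rad. Then A = (D²/8)(θ − sin θ) = 0.343 m² and P = Dθ/2 = 1.494 m.
Hydraulic radius R = A/P = 0.343/1.494 = 0.2296 m.
V = (1/n) R^(2/3) √S = (1/0.014) × 0.2296^(2/3) × √0.012 = 2.934 m/s. Hydraulic depth D_h = A/T = 0.343/1.114 = 0.3079 m.
Froude number Fr = V/√(g·D_h) = 2.934/√(9.81×0.3079) = 1.69, which is greater than 1, so the flow is supercritical.

supercritical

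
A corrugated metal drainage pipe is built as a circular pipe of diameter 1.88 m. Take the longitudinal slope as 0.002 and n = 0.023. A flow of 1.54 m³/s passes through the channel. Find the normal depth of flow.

y_n = 0.909 m

Manning's equation rearranged: A R^(2/3) = nQ / (1·√S) = 0.023 × 1.54 / (√0.002) = 0.792.
At y = 0.986 m: A R^(2/3) = 0.9091 — high.
At y = 0.675 m: A R^(2/3) = 0.4629 — low.
At y = 0.909 m: A R^(2/3) = 0.7923 — matches.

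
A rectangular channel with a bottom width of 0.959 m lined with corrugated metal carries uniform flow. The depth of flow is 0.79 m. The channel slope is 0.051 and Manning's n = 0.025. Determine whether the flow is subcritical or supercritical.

Flow area A = b·y = 0.959 × 0.79 = 0.7576 m². Wetted perimeter P = b + 2y = 0.959 + 2×0.79 = 2.539 m.
Hydraulic radius R = A/P = 0.7576/2.539 = 0.2984 m.
V = (1/n) R^(2/3) √S = (1/0.025) × 0.2984^(2/3) × √0.051 = 4.034 m/s. Hydraulic depth D_h = A/T = 0.7576/0.959 = 0.79 m.
Froude number Fr = V/√(g·D_h) = 4.034/√(9.81×0.79) = 1.45, which is greater than 1, so the flow is supercritical.

supercritical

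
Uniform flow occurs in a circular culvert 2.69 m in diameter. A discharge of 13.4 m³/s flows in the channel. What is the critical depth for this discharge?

y_c = 1.64 m

At critical depth, Q² T / (g A³) = 1, i.e. A³/T = Q²/g = 13.4²/9.81 = 18.3.
Trying y = 1.9 m: A³/T = 32.25 — too large.
Trying y = 1.44 m: A³/T = 11.07 — too small.
Trying y = 1.64 m: A³/T = 18.21 — matches.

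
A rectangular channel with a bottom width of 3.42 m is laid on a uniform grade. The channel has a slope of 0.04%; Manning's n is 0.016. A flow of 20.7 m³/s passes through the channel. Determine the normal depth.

y_n = 4.24 m

Manning's equation rearranged: A R^(2/3) = nQ / (1·√S) = 0.016 × 20.7 / (√0.0004) = 16.56.
Trying y = 5.22 m: A R^(2/3) = 21.13 — high.
Trying y = 3.58 m: A R^(2/3) = 13.5 — low.
Trying y = 4.24 m: A R^(2/3) = 16.54 — close enough.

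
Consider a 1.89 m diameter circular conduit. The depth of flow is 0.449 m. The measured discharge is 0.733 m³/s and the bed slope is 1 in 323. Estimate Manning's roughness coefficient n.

For a circular section of diameter D = 1.89 m at depth y = 0.449 m, the central angle is θ = 2 arccos(1 − 2y/D) = 2.036 rad. Then A = (D²/8)(θ − sin θ) = 0.5103 m² and P = Dθ/2 = 1.924 m.
Hydraulic radius R = A/P = 0.5103/1.924 = 0.2652 m.
Rearranging Manning's equation: n = (1/Q) A R^(2/3) S^(1/2) = (1/0.733) × 0.5103 × 0.2652^(2/3) × √0.003096 = 0.016.

n = 0.016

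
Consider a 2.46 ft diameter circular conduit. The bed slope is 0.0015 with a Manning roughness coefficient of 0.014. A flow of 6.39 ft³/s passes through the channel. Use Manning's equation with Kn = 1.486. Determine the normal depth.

Manning's equation rearranged: A R^(2/3) = nQ / (1.486·√S) = 0.014 × 6.39 / (1.486 × √0.0015) = 1.554.
Trying y = 0.829 ft: A R^(2/3) = 0.8413 — short.
Trying y = 1.37 ft: A R^(2/3) = 2.054 — over.
Trying y = 1.16 ft: A R^(2/3) = 1.554 — ≈ 1.554.

y_n = 1.16 ft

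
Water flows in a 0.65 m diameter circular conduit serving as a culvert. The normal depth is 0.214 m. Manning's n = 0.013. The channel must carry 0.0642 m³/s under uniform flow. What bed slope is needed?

S = 0.0013

For a circular section of diameter D = 0.65 m at depth y = 0.214 m, the central angle is θ = 2 arccos(1 − 2y/D) = 2.444 rad. Then A = (D²/8)(θ − sin θ) = 0.09519 m² and P = Dθ/2 = 0.7945 m.
Hydraulic radius R = A/P = 0.09519/0.7945 = 0.1198 m.
From Manning's equation, S = [nQ / (1 A R^(2/3))]² = [0.013 × 0.0642 / (1 × 0.09519 × 0.1198^(2/3))]² = 0.0013.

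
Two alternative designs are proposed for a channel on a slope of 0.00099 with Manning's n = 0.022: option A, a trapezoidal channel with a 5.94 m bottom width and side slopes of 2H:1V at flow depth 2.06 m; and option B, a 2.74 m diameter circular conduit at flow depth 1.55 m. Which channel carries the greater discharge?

channel A

Channel A: With bottom width b = 5.94 m and side slope z = 2: A = (b + zy)y = (5.94 + 2×2.06)×2.06 = 20.72 m²; P = b + 2y√(1+z²) = 5.94 + 2×2.06×2.236 = 15.15 m. Hydraulic radius R = A/P = 20.72/15.15 = 1.368 m. Q_A = (1/0.022)·20.72·1.368^(2/3)·√0.00099 = 36.52 m³/s.
Channel B: For a circular section of diameter D = 2.74 m at depth y = 1.55 m, the central angle is θ = 2 arccos(1 − 2y/D) = 3.405 rad. Then A = (D²/8)(θ − sin θ) = 3.44 m² and P = Dθ/2 = 4.665 m. Hydraulic radius R = A/P = 3.44/4.665 = 0.7374 m. Q_B = (1/0.022)·3.44·0.7374^(2/3)·√0.00099 = 4.016 m³/s.
Q_A = 36.52 m³/s vs Q_B = 4.016 m³/s, so channel A carries more.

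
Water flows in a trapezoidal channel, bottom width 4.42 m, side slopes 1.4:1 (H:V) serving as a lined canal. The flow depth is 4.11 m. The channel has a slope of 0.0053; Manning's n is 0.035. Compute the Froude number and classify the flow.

subcritical

With bottom width b = 4.42 m and side slope z = 1.4: A = (b + zy)y = (4.42 + 1.4×4.11)×4.11 = 41.82 m²; P = b + 2y√(1+z²) = 4.42 + 2×4.11×1.72 = 18.56 m.
Hydraulic radius R = A/P = 41.82/18.56 = 2.253 m.
V = (1/n) R^(2/3) √S = (1/0.035) × 2.253^(2/3) × √0.0053 = 3.574 m/s. Hydraulic depth D_h = A/T = 41.82/15.93 = 2.625 m.
Froude number Fr = V/√(g·D_h) = 3.574/√(9.81×2.625) = 0.704, which is less than 1, so the flow is subcritical.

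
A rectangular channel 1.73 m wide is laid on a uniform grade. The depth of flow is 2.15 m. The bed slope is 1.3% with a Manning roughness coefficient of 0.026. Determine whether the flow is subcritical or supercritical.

Flow area A = b·y = 1.73 × 2.15 = 3.72 m². Wetted perimeter P = b + 2y = 1.73 + 2×2.15 = 6.03 m.
Hydraulic radius R = A/P = 3.72/6.03 = 0.6168 m.
V = (1/n) R^(2/3) √S = (1/0.026) × 0.6168^(2/3) × √0.013 = 3.178 m/s. Hydraulic depth D_h = A/T = 3.72/1.73 = 2.15 m.
Froude number Fr = V/√(g·D_h) = 3.178/√(9.81×2.15) = 0.692, which is less than 1, so the flow is subcritical.

subcritical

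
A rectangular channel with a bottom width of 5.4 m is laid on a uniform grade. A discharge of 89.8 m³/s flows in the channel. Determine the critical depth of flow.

For a rectangular channel, critical depth y_c = (q²/g)^(1/3) where q = Q/b = 89.8/5.4 = 16.63 m²/s.
So y_c = (16.63²/9.81)^(1/3) = 3.04 m.

y_c = 3.04 m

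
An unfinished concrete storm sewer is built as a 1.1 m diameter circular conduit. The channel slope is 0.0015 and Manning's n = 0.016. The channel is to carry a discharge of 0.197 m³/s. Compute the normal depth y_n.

Manning's equation rearranged: A R^(2/3) = nQ / (1·√S) = 0.016 × 0.197 / (√0.0015) = 0.08138.
At y = 0.235 m: A R^(2/3) = 0.04021 — low.
At y = 0.336 m: A R^(2/3) = 0.08149 — close enough.

y_n = 0.336 m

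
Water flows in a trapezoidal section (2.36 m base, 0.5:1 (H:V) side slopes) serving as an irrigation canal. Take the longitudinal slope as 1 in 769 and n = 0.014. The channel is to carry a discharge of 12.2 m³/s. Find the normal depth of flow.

y_n = 1.64 m

Manning's equation rearranged: A R^(2/3) = nQ / (1·√S) = 0.014 × 12.2 / (√0.0013) = 4.736.
At y = 1.83 m: A R^(2/3) = 5.706 — over.
At y = 1.64 m: A R^(2/3) = 4.736 — close enough.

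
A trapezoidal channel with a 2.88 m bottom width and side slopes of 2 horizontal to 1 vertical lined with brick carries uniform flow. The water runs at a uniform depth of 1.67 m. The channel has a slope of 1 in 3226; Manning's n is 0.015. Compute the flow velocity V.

V = 1.18 m/s

With bottom width b = 2.88 m and side slope z = 2: A = (b + zy)y = (2.88 + 2×1.67)×1.67 = 10.39 m²; P = b + 2y√(1+z²) = 2.88 + 2×1.67×2.236 = 10.35 m.
Hydraulic radius R = A/P = 10.39/10.35 = 1.004 m.
From Manning's equation, V = (1/n) R^(2/3) S^(1/2) = (1/0.015) × 1.004^(2/3) × 0.00031^(1/2) = 1.18 m/s.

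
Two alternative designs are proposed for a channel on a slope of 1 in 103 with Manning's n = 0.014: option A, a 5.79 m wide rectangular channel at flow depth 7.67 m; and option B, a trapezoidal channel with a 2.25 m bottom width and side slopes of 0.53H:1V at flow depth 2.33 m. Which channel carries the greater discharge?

Channel A: Flow area A = b·y = 5.79 × 7.67 = 44.41 m². Wetted perimeter P = b + 2y = 5.79 + 2×7.67 = 21.13 m. Hydraulic radius R = A/P = 44.41/21.13 = 2.102 m. Q_A = (1/0.014)·44.41·2.102^(2/3)·√0.009709 = 512.8 m³/s.
Channel B: With bottom width b = 2.25 m and side slope z = 0.53: A = (b + zy)y = (2.25 + 0.53×2.33)×2.33 = 8.12 m²; P = b + 2y√(1+z²) = 2.25 + 2×2.33×1.132 = 7.524 m. Hydraulic radius R = A/P = 8.12/7.524 = 1.079 m. Q_B = (1/0.014)·8.12·1.079^(2/3)·√0.009709 = 60.13 m³/s.
Q_A = 512.8 m³/s vs Q_B = 60.13 m³/s, so channel A carries more.

channel A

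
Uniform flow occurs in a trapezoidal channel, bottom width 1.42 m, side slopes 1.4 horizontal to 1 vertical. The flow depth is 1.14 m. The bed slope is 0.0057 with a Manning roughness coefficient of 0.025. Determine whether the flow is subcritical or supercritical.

subcritical

With bottom width b = 1.42 m and side slope z = 1.4: A = (b + zy)y = (1.42 + 1.4×1.14)×1.14 = 3.438 m²; P = b + 2y√(1+z²) = 1.42 + 2×1.14×1.72 = 5.343 m.
Hydraulic radius R = A/P = 3.438/5.343 = 0.6435 m.
V = (1/n) R^(2/3) √S = (1/0.025) × 0.6435^(2/3) × √0.0057 = 2.251 m/s. Hydraulic depth D_h = A/T = 3.438/4.612 = 0.7455 m.
Froude number Fr = V/√(g·D_h) = 2.251/√(9.81×0.7455) = 0.832, which is less than 1, so the flow is subcritical.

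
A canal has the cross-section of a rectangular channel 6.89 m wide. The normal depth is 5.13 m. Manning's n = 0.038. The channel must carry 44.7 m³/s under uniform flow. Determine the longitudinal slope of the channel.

S = 0.000881

Flow area A = b·y = 6.89 × 5.13 = 35.35 m². Wetted perimeter P = b + 2y = 6.89 + 2×5.13 = 17.15 m.
Hydraulic radius R = A/P = 35.35/17.15 = 2.061 m.
From Manning's equation, S = [nQ / (1 A R^(2/3))]² = [0.038 × 44.7 / (1 × 35.35 × 2.061^(2/3))]² = 0.000881.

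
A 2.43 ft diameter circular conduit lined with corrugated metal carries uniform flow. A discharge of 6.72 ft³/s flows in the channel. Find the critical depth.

y_c = 0.866 ft

At critical depth, Q² T / (g A³) = 1, i.e. A³/T = Q²/g = 6.72²/32.2 = 1.402.
Trying y = 0.619 ft: A³/T = 0.381 — short.
Trying y = 1.08 ft: A³/T = 3.271 — over.
Trying y = 0.866 ft: A³/T = 1.4 — matches.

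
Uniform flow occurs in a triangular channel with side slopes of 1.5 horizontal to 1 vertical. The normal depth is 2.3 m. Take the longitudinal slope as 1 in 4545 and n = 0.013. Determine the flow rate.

Q = 8.79 m³/s

For a triangular section with side slope z = 1.5: A = zy² = 1.5×2.3² = 7.935 m²; P = 2y√(1+z²) = 2×2.3×1.803 = 8.293 m.
Hydraulic radius R = A/P = 7.935/8.293 = 0.9569 m.
Manning's equation: Q = (1/n) A R^(2/3) S^(1/2) = (1/0.013) × 7.935 × 0.9569^(2/3) × 0.00022^(1/2) = 8.79 m³/s.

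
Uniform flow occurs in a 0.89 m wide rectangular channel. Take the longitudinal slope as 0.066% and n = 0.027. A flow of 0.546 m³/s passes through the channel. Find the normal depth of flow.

Manning's equation rearranged: A R^(2/3) = nQ / (1·√S) = 0.027 × 0.546 / (√0.00066) = 0.5738.
At y = 1.5 m: A R^(2/3) = 0.6544 — too large.
At y = 1.01 m: A R^(2/3) = 0.4108 — too small.
At y = 1.34 m: A R^(2/3) = 0.5742 — matches.

y_n = 1.34 m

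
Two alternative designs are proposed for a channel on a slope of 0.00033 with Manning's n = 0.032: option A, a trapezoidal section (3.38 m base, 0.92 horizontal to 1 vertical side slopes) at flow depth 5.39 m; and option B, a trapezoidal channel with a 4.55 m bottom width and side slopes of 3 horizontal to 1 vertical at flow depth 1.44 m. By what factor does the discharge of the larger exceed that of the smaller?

Channel A: With bottom width b = 3.38 m and side slope z = 0.92: A = (b + zy)y = (3.38 + 0.92×5.39)×5.39 = 44.95 m²; P = b + 2y√(1+z²) = 3.38 + 2×5.39×1.359 = 18.03 m. Hydraulic radius R = A/P = 44.95/18.03 = 2.493 m. Q_A = (1/0.032)·44.95·2.493^(2/3)·√0.00033 = 46.91 m³/s.
Channel B: With bottom width b = 4.55 m and side slope z = 3: A = (b + zy)y = (4.55 + 3×1.44)×1.44 = 12.77 m²; P = b + 2y√(1+z²) = 4.55 + 2×1.44×3.162 = 13.66 m. Hydraulic radius R = A/P = 12.77/13.66 = 0.9352 m. Q_B = (1/0.032)·12.77·0.9352^(2/3)·√0.00033 = 6.934 m³/s.
The larger discharge is 46.91 m³/s and the smaller is 6.934 m³/s; the ratio is 6.77.

6.77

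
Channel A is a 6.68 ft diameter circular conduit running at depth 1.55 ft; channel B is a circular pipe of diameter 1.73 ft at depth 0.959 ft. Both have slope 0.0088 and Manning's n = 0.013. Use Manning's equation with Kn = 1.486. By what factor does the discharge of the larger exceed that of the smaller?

7.31

Channel A: For a circular section of diameter D = 6.68 ft at depth y = 1.55 ft, the central angle is θ = 2 arccos(1 − 2y/D) = 2.01 rad. Then A = (D²/8)(θ − sin θ) = 6.166 ft² and P = Dθ/2 = 6.715 ft. Hydraulic radius R = A/P = 6.166/6.715 = 0.9183 ft. Q_A = (1.486/0.013)·6.166·0.9183^(2/3)·√0.0088 = 62.47 ft³/s.
Channel B: For a circular section of diameter D = 1.73 ft at depth y = 0.959 ft, the central angle is θ = 2 arccos(1 − 2y/D) = 3.359 rad. Then A = (D²/8)(θ − sin θ) = 1.338 ft² and P = Dθ/2 = 2.906 ft. Hydraulic radius R = A/P = 1.338/2.906 = 0.4603 ft. Q_B = (1.486/0.013)·1.338·0.4603^(2/3)·√0.0088 = 8.551 ft³/s.
The larger discharge is 62.47 ft³/s and the smaller is 8.551 ft³/s; the ratio is 7.31.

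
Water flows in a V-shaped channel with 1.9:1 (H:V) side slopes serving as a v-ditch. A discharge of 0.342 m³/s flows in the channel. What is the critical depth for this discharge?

y_c = 0.366 m

At critical depth, Q² T / (g A³) = 1, i.e. A³/T = Q²/g = 0.342²/9.81 = 0.01192.
Trying y = 0.415 m: A³/T = 0.02222 — over.
Trying y = 0.366 m: A³/T = 0.01185 — matches.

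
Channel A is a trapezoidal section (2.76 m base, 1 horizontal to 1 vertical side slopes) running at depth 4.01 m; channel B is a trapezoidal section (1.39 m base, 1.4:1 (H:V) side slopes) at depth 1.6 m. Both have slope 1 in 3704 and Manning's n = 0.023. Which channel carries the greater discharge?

channel A

Channel A: With bottom width b = 2.76 m and side slope z = 1: A = (b + zy)y = (2.76 + 1×4.01)×4.01 = 27.15 m²; P = b + 2y√(1+z²) = 2.76 + 2×4.01×1.414 = 14.1 m. Hydraulic radius R = A/P = 27.15/14.1 = 1.925 m. Q_A = (1/0.023)·27.15·1.925^(2/3)·√0.00027 = 30.01 m³/s.
Channel B: With bottom width b = 1.39 m and side slope z = 1.4: A = (b + zy)y = (1.39 + 1.4×1.6)×1.6 = 5.808 m²; P = b + 2y√(1+z²) = 1.39 + 2×1.6×1.72 = 6.895 m. Hydraulic radius R = A/P = 5.808/6.895 = 0.8423 m. Q_B = (1/0.023)·5.808·0.8423^(2/3)·√0.00027 = 3.701 m³/s.
Q_A = 30.01 m³/s vs Q_B = 3.701 m³/s, so channel A carries more.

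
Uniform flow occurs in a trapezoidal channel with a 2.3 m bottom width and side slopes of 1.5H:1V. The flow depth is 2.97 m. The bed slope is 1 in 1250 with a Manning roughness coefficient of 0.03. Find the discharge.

With bottom width b = 2.3 m and side slope z = 1.5: A = (b + zy)y = (2.3 + 1.5×2.97)×2.97 = 20.06 m²; P = b + 2y√(1+z²) = 2.3 + 2×2.97×1.803 = 13.01 m.
Hydraulic radius R = A/P = 20.06/13.01 = 1.542 m.
Manning's equation: Q = (1/n) A R^(2/3) S^(1/2) = (1/0.03) × 20.06 × 1.542^(2/3) × 0.0008^(1/2) = 25.2 m³/s.

Q = 25.2 m³/s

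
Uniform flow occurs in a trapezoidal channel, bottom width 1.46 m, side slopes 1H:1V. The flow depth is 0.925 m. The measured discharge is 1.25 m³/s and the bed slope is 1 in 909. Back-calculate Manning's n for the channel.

n = 0.0389

With bottom width b = 1.46 m and side slope z = 1: A = (b + zy)y = (1.46 + 1×0.925)×0.925 = 2.206 m²; P = b + 2y√(1+z²) = 1.46 + 2×0.925×1.414 = 4.076 m.
Hydraulic radius R = A/P = 2.206/4.076 = 0.5412 m.
Rearranging Manning's equation: n = (1/Q) A R^(2/3) S^(1/2) = (1/1.25) × 2.206 × 0.5412^(2/3) × √0.0011 = 0.0389.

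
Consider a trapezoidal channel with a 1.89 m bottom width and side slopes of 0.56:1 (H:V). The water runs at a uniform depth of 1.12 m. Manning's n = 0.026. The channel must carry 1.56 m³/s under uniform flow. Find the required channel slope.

With bottom width b = 1.89 m and side slope z = 0.56: A = (b + zy)y = (1.89 + 0.56×1.12)×1.12 = 2.819 m²; P = b + 2y√(1+z²) = 1.89 + 2×1.12×1.146 = 4.457 m.
Hydraulic radius R = A/P = 2.819/4.457 = 0.6325 m.
From Manning's equation, S = [nQ / (1 A R^(2/3))]² = [0.026 × 1.56 / (1 × 2.819 × 0.6325^(2/3))]² = 0.000381.

S = 0.000381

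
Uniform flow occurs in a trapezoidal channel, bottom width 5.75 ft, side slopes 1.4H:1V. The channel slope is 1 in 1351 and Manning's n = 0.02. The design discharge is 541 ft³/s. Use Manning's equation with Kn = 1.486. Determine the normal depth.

Manning's equation rearranged: A R^(2/3) = nQ / (1.486·√S) = 0.02 × 541 / (1.486 × √0.0007402) = 267.6.
Try y = 7.93 ft: A R^(2/3) = 339.3 — high.
Try y = 6.25 ft: A R^(2/3) = 201.9 — low.
Try y = 7.12 ft: A R^(2/3) = 267.7 — matches.

y_n = 7.12 ft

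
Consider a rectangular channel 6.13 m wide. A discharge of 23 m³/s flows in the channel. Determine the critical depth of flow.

y_c = 1.13 m

For a rectangular channel, critical depth y_c = (q²/g)^(1/3) where q = Q/b = 23/6.13 = 3.752 m²/s.
So y_c = (3.752²/9.81)^(1/3) = 1.13 m.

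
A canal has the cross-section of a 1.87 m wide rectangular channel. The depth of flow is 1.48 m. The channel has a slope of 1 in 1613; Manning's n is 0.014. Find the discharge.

Flow area A = b·y = 1.87 × 1.48 = 2.768 m². Wetted perimeter P = b + 2y = 1.87 + 2×1.48 = 4.83 m.
Hydraulic radius R = A/P = 2.768/4.83 = 0.573 m.
Manning's equation: Q = (1/n) A R^(2/3) S^(1/2) = (1/0.014) × 2.768 × 0.573^(2/3) × 0.00062^(1/2) = 3.4 m³/s.

Q = 3.4 m³/s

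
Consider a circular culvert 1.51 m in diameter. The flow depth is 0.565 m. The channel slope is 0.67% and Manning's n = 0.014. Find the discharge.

Q = 1.63 m³/s

For a circular section of diameter D = 1.51 m at depth y = 0.565 m, the central angle is θ = 2 arccos(1 − 2y/D) = 2.633 rad. Then A = (D²/8)(θ − sin θ) = 0.6116 m² and P = Dθ/2 = 1.988 m.
Hydraulic radius R = A/P = 0.6116/1.988 = 0.3077 m.
Manning's equation: Q = (1/n) A R^(2/3) S^(1/2) = (1/0.014) × 0.6116 × 0.3077^(2/3) × 0.0067^(1/2) = 1.63 m³/s.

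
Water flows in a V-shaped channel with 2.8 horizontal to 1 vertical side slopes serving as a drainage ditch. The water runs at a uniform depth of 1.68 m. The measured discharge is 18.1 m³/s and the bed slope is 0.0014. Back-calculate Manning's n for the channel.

For a triangular section with side slope z = 2.8: A = zy² = 2.8×1.68² = 7.903 m²; P = 2y√(1+z²) = 2×1.68×2.973 = 9.99 m.
Hydraulic radius R = A/P = 7.903/9.99 = 0.7911 m.
Rearranging Manning's equation: n = (1/Q) A R^(2/3) S^(1/2) = (1/18.1) × 7.903 × 0.7911^(2/3) × √0.0014 = 0.014.

n = 0.014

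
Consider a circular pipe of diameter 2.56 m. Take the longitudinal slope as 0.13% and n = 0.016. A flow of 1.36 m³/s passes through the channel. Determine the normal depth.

y_n = 0.688 m

Manning's equation rearranged: A R^(2/3) = nQ / (1·√S) = 0.016 × 1.36 / (√0.0013) = 0.6035.
At y = 0.813 m: A R^(2/3) = 0.8354 — high.
At y = 0.688 m: A R^(2/3) = 0.604 — ≈ 0.6035.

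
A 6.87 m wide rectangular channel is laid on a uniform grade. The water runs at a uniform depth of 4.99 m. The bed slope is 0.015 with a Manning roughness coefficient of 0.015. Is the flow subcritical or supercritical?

Flow area A = b·y = 6.87 × 4.99 = 34.28 m². Wetted perimeter P = b + 2y = 6.87 + 2×4.99 = 16.85 m.
Hydraulic radius R = A/P = 34.28/16.85 = 2.034 m.
V = (1/n) R^(2/3) √S = (1/0.015) × 2.034^(2/3) × √0.015 = 13.11 m/s. Hydraulic depth D_h = A/T = 34.28/6.87 = 4.99 m.
Froude number Fr = V/√(g·D_h) = 13.11/√(9.81×4.99) = 1.87, which is greater than 1, so the flow is supercritical.

supercritical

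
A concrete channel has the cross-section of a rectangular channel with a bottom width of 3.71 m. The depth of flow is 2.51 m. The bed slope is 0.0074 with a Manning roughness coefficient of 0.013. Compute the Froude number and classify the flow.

supercritical

Flow area A = b·y = 3.71 × 2.51 = 9.312 m². Wetted perimeter P = b + 2y = 3.71 + 2×2.51 = 8.73 m.
Hydraulic radius R = A/P = 9.312/8.73 = 1.067 m.
V = (1/n) R^(2/3) √S = (1/0.013) × 1.067^(2/3) × √0.0074 = 6.908 m/s. Hydraulic depth D_h = A/T = 9.312/3.71 = 2.51 m.
Froude number Fr = V/√(g·D_h) = 6.908/√(9.81×2.51) = 1.39, which is greater than 1, so the flow is supercritical.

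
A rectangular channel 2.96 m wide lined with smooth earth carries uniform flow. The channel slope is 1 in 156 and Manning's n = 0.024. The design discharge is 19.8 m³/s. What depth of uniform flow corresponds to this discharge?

Manning's equation rearranged: A R^(2/3) = nQ / (1·√S) = 0.024 × 19.8 / (√0.00641) = 5.935.
At y = 2.37 m: A R^(2/3) = 6.593 — high.
At y = 1.61 m: A R^(2/3) = 4.007 — low.
At y = 2.18 m: A R^(2/3) = 5.933 — matches.

y_n = 2.18 m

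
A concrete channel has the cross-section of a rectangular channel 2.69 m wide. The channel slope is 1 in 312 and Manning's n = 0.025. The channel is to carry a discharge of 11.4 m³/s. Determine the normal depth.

Manning's equation rearranged: A R^(2/3) = nQ / (1·√S) = 0.025 × 11.4 / (√0.003205) = 5.034.
Try y = 2.44 m: A R^(2/3) = 5.968 — over.
Try y = 1.8 m: A R^(2/3) = 4.067 — short.
Try y = 2.13 m: A R^(2/3) = 5.038 — close enough.

y_n = 2.13 m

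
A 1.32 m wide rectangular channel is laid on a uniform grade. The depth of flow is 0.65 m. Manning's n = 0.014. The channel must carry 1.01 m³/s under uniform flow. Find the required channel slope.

Flow area A = b·y = 1.32 × 0.65 = 0.858 m². Wetted perimeter P = b + 2y = 1.32 + 2×0.65 = 2.62 m.
Hydraulic radius R = A/P = 0.858/2.62 = 0.3275 m.
From Manning's equation, S = [nQ / (1 A R^(2/3))]² = [0.014 × 1.01 / (1 × 0.858 × 0.3275^(2/3))]² = 0.0012.

S = 0.0012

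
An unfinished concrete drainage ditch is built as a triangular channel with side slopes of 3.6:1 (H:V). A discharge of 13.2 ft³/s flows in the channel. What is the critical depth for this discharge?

At critical depth, Q² T / (g A³) = 1, i.e. A³/T = Q²/g = 13.2²/32.2 = 5.411.
Trying y = 1.11 ft: A³/T = 10.92 — too large.
Trying y = 0.965 ft: A³/T = 5.423 — ≈ 5.411.

y_c = 0.965 ft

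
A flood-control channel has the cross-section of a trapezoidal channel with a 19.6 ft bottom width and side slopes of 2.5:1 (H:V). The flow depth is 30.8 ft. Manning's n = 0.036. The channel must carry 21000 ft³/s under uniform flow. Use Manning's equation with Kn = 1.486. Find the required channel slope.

S = 0.000723

With bottom width b = 19.6 ft and side slope z = 2.5: A = (b + zy)y = (19.6 + 2.5×30.8)×30.8 = 2975 ft²; P = b + 2y√(1+z²) = 19.6 + 2×30.8×2.693 = 185.5 ft.
Hydraulic radius R = A/P = 2975/185.5 = 16.04 ft.
From Manning's equation, S = [nQ / (1.486 A R^(2/3))]² = [0.036 × 21000 / (1.486 × 2975 × 16.04^(2/3))]² = 0.000723.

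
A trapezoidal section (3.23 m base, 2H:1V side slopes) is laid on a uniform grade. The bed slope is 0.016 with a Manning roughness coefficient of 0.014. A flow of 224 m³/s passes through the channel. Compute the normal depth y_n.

y_n = 2.44 m

Manning's equation rearranged: A R^(2/3) = nQ / (1·√S) = 0.014 × 224 / (√0.016) = 24.79.
Try y = 2.84 m: A R^(2/3) = 34.45 — high.
Try y = 2.11 m: A R^(2/3) = 18.15 — low.
Try y = 2.44 m: A R^(2/3) = 24.76 — ≈ 24.79.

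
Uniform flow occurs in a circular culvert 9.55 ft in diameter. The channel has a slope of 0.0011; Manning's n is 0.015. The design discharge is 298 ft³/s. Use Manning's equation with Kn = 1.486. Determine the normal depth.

Manning's equation rearranged: A R^(2/3) = nQ / (1.486·√S) = 0.015 × 298 / (1.486 × √0.0011) = 90.7.
Try y = 7.25 ft: A R^(2/3) = 118.3 — too large.
Try y = 5.08 ft: A R^(2/3) = 70.96 — too small.
Try y = 5.94 ft: A R^(2/3) = 90.77 — matches.

y_n = 5.94 ft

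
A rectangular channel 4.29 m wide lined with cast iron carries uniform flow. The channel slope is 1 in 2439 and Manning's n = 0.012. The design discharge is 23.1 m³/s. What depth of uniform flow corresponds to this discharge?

Manning's equation rearranged: A R^(2/3) = nQ / (1·√S) = 0.012 × 23.1 / (√0.00041) = 13.69.
Trying y = 2.37 m: A R^(2/3) = 11 — too small.
Trying y = 2.8 m: A R^(2/3) = 13.67 — close enough.

y_n = 2.8 m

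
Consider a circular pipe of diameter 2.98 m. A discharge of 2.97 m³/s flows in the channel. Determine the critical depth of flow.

At critical depth, Q² T / (g A³) = 1, i.e. A³/T = Q²/g = 2.97²/9.81 = 0.8992.
Try y = 0.555 m: A³/T = 0.3106 — too small.
Try y = 0.893 m: A³/T = 1.987 — too large.
Try y = 0.728 m: A³/T = 0.8978 — close enough.

y_c = 0.728 m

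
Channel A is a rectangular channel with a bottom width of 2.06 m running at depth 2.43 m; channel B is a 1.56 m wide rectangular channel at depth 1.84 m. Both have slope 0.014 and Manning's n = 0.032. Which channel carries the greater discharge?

Channel A: Flow area A = b·y = 2.06 × 2.43 = 5.006 m². Wetted perimeter P = b + 2y = 2.06 + 2×2.43 = 6.92 m. Hydraulic radius R = A/P = 5.006/6.92 = 0.7234 m. Q_A = (1/0.032)·5.006·0.7234^(2/3)·√0.014 = 14.92 m³/s.
Channel B: Flow area A = b·y = 1.56 × 1.84 = 2.87 m². Wetted perimeter P = b + 2y = 1.56 + 2×1.84 = 5.24 m. Hydraulic radius R = A/P = 2.87/5.24 = 0.5478 m. Q_B = (1/0.032)·2.87·0.5478^(2/3)·√0.014 = 7.106 m³/s.
Q_A = 14.92 m³/s vs Q_B = 7.106 m³/s, so channel A carries more.

channel A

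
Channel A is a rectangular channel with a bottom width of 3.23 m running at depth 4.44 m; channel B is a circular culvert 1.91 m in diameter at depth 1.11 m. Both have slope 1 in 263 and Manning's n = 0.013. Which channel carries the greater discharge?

Channel A: Flow area A = b·y = 3.23 × 4.44 = 14.34 m². Wetted perimeter P = b + 2y = 3.23 + 2×4.44 = 12.11 m. Hydraulic radius R = A/P = 14.34/12.11 = 1.184 m. Q_A = (1/0.013)·14.34·1.184^(2/3)·√0.003802 = 76.14 m³/s.
Channel B: For a circular section of diameter D = 1.91 m at depth y = 1.11 m, the central angle is θ = 2 arccos(1 − 2y/D) = 3.468 rad. Then A = (D²/8)(θ − sin θ) = 1.727 m² and P = Dθ/2 = 3.312 m. Hydraulic radius R = A/P = 1.727/3.312 = 0.5216 m. Q_B = (1/0.013)·1.727·0.5216^(2/3)·√0.003802 = 5.309 m³/s.
Q_A = 76.14 m³/s vs Q_B = 5.309 m³/s, so channel A carries more.

channel A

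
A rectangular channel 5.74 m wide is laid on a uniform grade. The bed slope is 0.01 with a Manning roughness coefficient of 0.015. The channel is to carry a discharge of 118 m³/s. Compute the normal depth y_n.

y_n = 2.53 m

Manning's equation rearranged: A R^(2/3) = nQ / (1·√S) = 0.015 × 118 / (√0.01) = 17.7.
At y = 3.09 m: A R^(2/3) = 23.12 — high.
At y = 2.53 m: A R^(2/3) = 17.69 — matches.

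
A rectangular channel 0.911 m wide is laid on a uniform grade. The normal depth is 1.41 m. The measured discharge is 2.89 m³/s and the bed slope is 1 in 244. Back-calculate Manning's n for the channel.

Flow area A = b·y = 0.911 × 1.41 = 1.285 m². Wetted perimeter P = b + 2y = 0.911 + 2×1.41 = 3.731 m.
Hydraulic radius R = A/P = 1.285/3.731 = 0.3443 m.
Rearranging Manning's equation: n = (1/Q) A R^(2/3) S^(1/2) = (1/2.89) × 1.285 × 0.3443^(2/3) × √0.004098 = 0.014.

n = 0.014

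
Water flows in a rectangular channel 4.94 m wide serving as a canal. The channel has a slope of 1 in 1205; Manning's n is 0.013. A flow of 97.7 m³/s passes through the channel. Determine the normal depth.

Manning's equation rearranged: A R^(2/3) = nQ / (1·√S) = 0.013 × 97.7 / (√0.0008299) = 44.09.
Try y = 4.24 m: A R^(2/3) = 28.18 — too small.
Try y = 7.32 m: A R^(2/3) = 54.43 — too large.
Try y = 6.12 m: A R^(2/3) = 44.07 — close enough.

y_n = 6.12 m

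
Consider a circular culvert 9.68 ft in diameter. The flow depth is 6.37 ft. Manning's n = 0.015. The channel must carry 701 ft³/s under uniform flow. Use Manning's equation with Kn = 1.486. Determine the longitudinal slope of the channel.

S = 0.0048

For a circular section of diameter D = 9.68 ft at depth y = 6.37 ft, the central angle is θ = 2 arccos(1 − 2y/D) = 3.785 rad. Then A = (D²/8)(θ − sin θ) = 51.36 ft² and P = Dθ/2 = 18.32 ft.
Hydraulic radius R = A/P = 51.36/18.32 = 2.804 ft.
From Manning's equation, S = [nQ / (1.486 A R^(2/3))]² = [0.015 × 701 / (1.486 × 51.36 × 2.804^(2/3))]² = 0.0048.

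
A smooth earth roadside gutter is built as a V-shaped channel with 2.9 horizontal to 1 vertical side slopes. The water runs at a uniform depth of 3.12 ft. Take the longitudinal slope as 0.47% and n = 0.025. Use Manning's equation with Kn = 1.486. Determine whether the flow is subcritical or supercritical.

For a triangular section with side slope z = 2.9: A = zy² = 2.9×3.12² = 28.23 ft²; P = 2y√(1+z²) = 2×3.12×3.068 = 19.14 ft.
Hydraulic radius R = A/P = 28.23/19.14 = 1.475 ft.
V = (1.486/n) R^(2/3) √S = (1.486/0.025) × 1.475^(2/3) × √0.0047 = 5.28 ft/s. Hydraulic depth D_h = A/T = 28.23/18.1 = 1.56 ft.
Froude number Fr = V/√(g·D_h) = 5.28/√(32.2×1.56) = 0.745, which is less than 1, so the flow is subcritical.

subcritical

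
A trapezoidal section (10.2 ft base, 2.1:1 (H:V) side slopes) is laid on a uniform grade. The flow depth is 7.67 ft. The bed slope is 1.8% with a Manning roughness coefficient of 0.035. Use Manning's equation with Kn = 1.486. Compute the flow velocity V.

With bottom width b = 10.2 ft and side slope z = 2.1: A = (b + zy)y = (10.2 + 2.1×7.67)×7.67 = 201.8 ft²; P = b + 2y√(1+z²) = 10.2 + 2×7.67×2.326 = 45.88 ft.
Hydraulic radius R = A/P = 201.8/45.88 = 4.398 ft.
From Manning's equation, V = (1.486/n) R^(2/3) S^(1/2) = (1.486/0.035) × 4.398^(2/3) × 0.018^(1/2) = 15.3 ft/s.

V = 15.3 ft/s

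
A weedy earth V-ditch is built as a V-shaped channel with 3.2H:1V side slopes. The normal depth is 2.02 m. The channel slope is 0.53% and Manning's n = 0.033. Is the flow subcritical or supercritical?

For a triangular section with side slope z = 3.2: A = zy² = 3.2×2.02² = 13.06 m²; P = 2y√(1+z²) = 2×2.02×3.353 = 13.54 m.
Hydraulic radius R = A/P = 13.06/13.54 = 0.964 m.
V = (1/n) R^(2/3) √S = (1/0.033) × 0.964^(2/3) × √0.0053 = 2.153 m/s. Hydraulic depth D_h = A/T = 13.06/12.93 = 1.01 m.
Froude number Fr = V/√(g·D_h) = 2.153/√(9.81×1.01) = 0.684, which is less than 1, so the flow is subcritical.

subcritical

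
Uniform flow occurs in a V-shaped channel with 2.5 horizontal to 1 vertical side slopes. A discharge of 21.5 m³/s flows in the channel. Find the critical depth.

At critical depth, Q² T / (g A³) = 1, i.e. A³/T = Q²/g = 21.5²/9.81 = 47.12.
Trying y = 1.34 m: A³/T = 13.5 — too small.
Trying y = 1.89 m: A³/T = 75.36 — too large.
Trying y = 1.72 m: A³/T = 47.04 — ≈ 47.12.

y_c = 1.72 m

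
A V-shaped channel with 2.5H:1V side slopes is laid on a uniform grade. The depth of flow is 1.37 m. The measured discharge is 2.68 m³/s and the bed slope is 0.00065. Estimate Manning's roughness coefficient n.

n = 0.033

For a triangular section with side slope z = 2.5: A = zy² = 2.5×1.37² = 4.692 m²; P = 2y√(1+z²) = 2×1.37×2.693 = 7.378 m.
Hydraulic radius R = A/P = 4.692/7.378 = 0.636 m.
Rearranging Manning's equation: n = (1/Q) A R^(2/3) S^(1/2) = (1/2.68) × 4.692 × 0.636^(2/3) × √0.00065 = 0.033.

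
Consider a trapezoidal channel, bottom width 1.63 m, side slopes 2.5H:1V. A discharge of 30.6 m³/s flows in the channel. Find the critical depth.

At critical depth, Q² T / (g A³) = 1, i.e. A³/T = Q²/g = 30.6²/9.81 = 95.45.
Trying y = 1.87 m: A³/T = 149.3 — over.
Trying y = 1.29 m: A³/T = 30.4 — short.
Trying y = 1.69 m: A³/T = 96.11 — matches.

y_c = 1.69 m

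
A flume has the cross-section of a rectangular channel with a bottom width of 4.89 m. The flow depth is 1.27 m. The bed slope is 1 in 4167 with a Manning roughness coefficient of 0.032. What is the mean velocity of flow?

V = 0.43 m/s

Flow area A = b·y = 4.89 × 1.27 = 6.21 m². Wetted perimeter P = b + 2y = 4.89 + 2×1.27 = 7.43 m.
Hydraulic radius R = A/P = 6.21/7.43 = 0.8358 m.
From Manning's equation, V = (1/n) R^(2/3) S^(1/2) = (1/0.032) × 0.8358^(2/3) × 0.00024^(1/2) = 0.43 m/s.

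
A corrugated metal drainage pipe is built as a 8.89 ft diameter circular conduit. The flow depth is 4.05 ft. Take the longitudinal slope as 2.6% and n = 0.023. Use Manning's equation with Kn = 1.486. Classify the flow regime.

For a circular section of diameter D = 8.89 ft at depth y = 4.05 ft, the central angle is θ = 2 arccos(1 − 2y/D) = 2.964 rad. Then A = (D²/8)(θ − sin θ) = 27.53 ft² and P = Dθ/2 = 13.17 ft.
Hydraulic radius R = A/P = 27.53/13.17 = 2.09 ft.
V = (1.486/n) R^(2/3) √S = (1.486/0.023) × 2.09^(2/3) × √0.026 = 17.03 ft/s. Hydraulic depth D_h = A/T = 27.53/8.855 = 3.109 ft.
Froude number Fr = V/√(g·D_h) = 17.03/√(32.2×3.109) = 1.7, which is greater than 1, so the flow is supercritical.

supercritical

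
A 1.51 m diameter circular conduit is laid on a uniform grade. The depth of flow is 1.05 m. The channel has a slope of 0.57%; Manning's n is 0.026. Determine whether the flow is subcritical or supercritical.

subcritical

For a circular section of diameter D = 1.51 m at depth y = 1.05 m, the central angle is θ = 2 arccos(1 − 2y/D) = 3.944 rad. Then A = (D²/8)(θ − sin θ) = 1.329 m² and P = Dθ/2 = 2.978 m.
Hydraulic radius R = A/P = 1.329/2.978 = 0.4463 m.
V = (1/n) R^(2/3) √S = (1/0.026) × 0.4463^(2/3) × √0.0057 = 1.696 m/s. Hydraulic depth D_h = A/T = 1.329/1.39 = 0.9563 m.
Froude number Fr = V/√(g·D_h) = 1.696/√(9.81×0.9563) = 0.554, which is less than 1, so the flow is subcritical.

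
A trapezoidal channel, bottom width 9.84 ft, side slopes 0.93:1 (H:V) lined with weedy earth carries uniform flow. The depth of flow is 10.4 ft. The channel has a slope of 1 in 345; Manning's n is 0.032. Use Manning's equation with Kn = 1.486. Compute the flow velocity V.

With bottom width b = 9.84 ft and side slope z = 0.93: A = (b + zy)y = (9.84 + 0.93×10.4)×10.4 = 202.9 ft²; P = b + 2y√(1+z²) = 9.84 + 2×10.4×1.366 = 38.24 ft.
Hydraulic radius R = A/P = 202.9/38.24 = 5.306 ft.
From Manning's equation, V = (1.486/n) R^(2/3) S^(1/2) = (1.486/0.032) × 5.306^(2/3) × 0.002899^(1/2) = 7.61 ft/s.

V = 7.61 ft/s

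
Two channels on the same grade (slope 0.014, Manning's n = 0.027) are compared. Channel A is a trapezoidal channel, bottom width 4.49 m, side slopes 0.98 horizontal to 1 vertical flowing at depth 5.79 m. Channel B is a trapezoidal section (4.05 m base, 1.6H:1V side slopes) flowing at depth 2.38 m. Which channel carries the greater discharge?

channel A

Channel A: With bottom width b = 4.49 m and side slope z = 0.98: A = (b + zy)y = (4.49 + 0.98×5.79)×5.79 = 58.85 m²; P = b + 2y√(1+z²) = 4.49 + 2×5.79×1.4 = 20.7 m. Hydraulic radius R = A/P = 58.85/20.7 = 2.843 m. Q_A = (1/0.027)·58.85·2.843^(2/3)·√0.014 = 517.5 m³/s.
Channel B: With bottom width b = 4.05 m and side slope z = 1.6: A = (b + zy)y = (4.05 + 1.6×2.38)×2.38 = 18.7 m²; P = b + 2y√(1+z²) = 4.05 + 2×2.38×1.887 = 13.03 m. Hydraulic radius R = A/P = 18.7/13.03 = 1.435 m. Q_B = (1/0.027)·18.7·1.435^(2/3)·√0.014 = 104.3 m³/s.
Q_A = 517.5 m³/s vs Q_B = 104.3 m³/s, so channel A carries more.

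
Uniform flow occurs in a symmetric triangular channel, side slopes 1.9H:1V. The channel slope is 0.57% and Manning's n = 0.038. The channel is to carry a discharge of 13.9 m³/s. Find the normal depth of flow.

y_n = 2 m

Manning's equation rearranged: A R^(2/3) = nQ / (1·√S) = 0.038 × 13.9 / (√0.0057) = 6.996.
At y = 2.28 m: A R^(2/3) = 9.935 — high.
At y = 1.59 m: A R^(2/3) = 3.8 — low.
At y = 2 m: A R^(2/3) = 7.005 — close enough.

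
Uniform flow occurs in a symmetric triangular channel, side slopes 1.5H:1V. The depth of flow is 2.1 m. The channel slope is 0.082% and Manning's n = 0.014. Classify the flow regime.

subcritical

For a triangular section with side slope z = 1.5: A = zy² = 1.5×2.1² = 6.615 m²; P = 2y√(1+z²) = 2×2.1×1.803 = 7.572 m.
Hydraulic radius R = A/P = 6.615/7.572 = 0.8737 m.
V = (1/n) R^(2/3) √S = (1/0.014) × 0.8737^(2/3) × √0.00082 = 1.869 m/s. Hydraulic depth D_h = A/T = 6.615/6.3 = 1.05 m.
Froude number Fr = V/√(g·D_h) = 1.869/√(9.81×1.05) = 0.582, which is less than 1, so the flow is subcritical.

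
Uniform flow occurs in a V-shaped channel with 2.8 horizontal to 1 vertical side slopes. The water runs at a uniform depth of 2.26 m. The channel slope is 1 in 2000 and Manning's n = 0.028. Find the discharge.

For a triangular section with side slope z = 2.8: A = zy² = 2.8×2.26² = 14.3 m²; P = 2y√(1+z²) = 2×2.26×2.973 = 13.44 m.
Hydraulic radius R = A/P = 14.3/13.44 = 1.064 m.
Manning's equation: Q = (1/n) A R^(2/3) S^(1/2) = (1/0.028) × 14.3 × 1.064^(2/3) × 0.0005^(1/2) = 11.9 m³/s.

Q = 11.9 m³/s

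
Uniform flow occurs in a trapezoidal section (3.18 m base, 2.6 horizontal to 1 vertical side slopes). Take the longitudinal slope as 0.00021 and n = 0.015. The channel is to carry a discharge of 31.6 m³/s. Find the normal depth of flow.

Manning's equation rearranged: A R^(2/3) = nQ / (1·√S) = 0.015 × 31.6 / (√0.00021) = 32.71.
Try y = 2.05 m: A R^(2/3) = 19.64 — low.
Try y = 2.58 m: A R^(2/3) = 32.73 — close enough.

y_n = 2.58 m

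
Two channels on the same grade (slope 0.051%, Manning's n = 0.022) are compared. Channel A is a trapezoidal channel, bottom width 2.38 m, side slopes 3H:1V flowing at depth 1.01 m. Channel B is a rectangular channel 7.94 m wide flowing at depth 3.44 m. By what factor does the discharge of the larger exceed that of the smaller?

Channel A: With bottom width b = 2.38 m and side slope z = 3: A = (b + zy)y = (2.38 + 3×1.01)×1.01 = 5.464 m²; P = b + 2y√(1+z²) = 2.38 + 2×1.01×3.162 = 8.768 m. Hydraulic radius R = A/P = 5.464/8.768 = 0.6232 m. Q_A = (1/0.022)·5.464·0.6232^(2/3)·√0.00051 = 4.092 m³/s.
Channel B: Flow area A = b·y = 7.94 × 3.44 = 27.31 m². Wetted perimeter P = b + 2y = 7.94 + 2×3.44 = 14.82 m. Hydraulic radius R = A/P = 27.31/14.82 = 1.843 m. Q_B = (1/0.022)·27.31·1.843^(2/3)·√0.00051 = 42.15 m³/s.
The larger discharge is 42.15 m³/s and the smaller is 4.092 m³/s; the ratio is 10.3.

10.3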